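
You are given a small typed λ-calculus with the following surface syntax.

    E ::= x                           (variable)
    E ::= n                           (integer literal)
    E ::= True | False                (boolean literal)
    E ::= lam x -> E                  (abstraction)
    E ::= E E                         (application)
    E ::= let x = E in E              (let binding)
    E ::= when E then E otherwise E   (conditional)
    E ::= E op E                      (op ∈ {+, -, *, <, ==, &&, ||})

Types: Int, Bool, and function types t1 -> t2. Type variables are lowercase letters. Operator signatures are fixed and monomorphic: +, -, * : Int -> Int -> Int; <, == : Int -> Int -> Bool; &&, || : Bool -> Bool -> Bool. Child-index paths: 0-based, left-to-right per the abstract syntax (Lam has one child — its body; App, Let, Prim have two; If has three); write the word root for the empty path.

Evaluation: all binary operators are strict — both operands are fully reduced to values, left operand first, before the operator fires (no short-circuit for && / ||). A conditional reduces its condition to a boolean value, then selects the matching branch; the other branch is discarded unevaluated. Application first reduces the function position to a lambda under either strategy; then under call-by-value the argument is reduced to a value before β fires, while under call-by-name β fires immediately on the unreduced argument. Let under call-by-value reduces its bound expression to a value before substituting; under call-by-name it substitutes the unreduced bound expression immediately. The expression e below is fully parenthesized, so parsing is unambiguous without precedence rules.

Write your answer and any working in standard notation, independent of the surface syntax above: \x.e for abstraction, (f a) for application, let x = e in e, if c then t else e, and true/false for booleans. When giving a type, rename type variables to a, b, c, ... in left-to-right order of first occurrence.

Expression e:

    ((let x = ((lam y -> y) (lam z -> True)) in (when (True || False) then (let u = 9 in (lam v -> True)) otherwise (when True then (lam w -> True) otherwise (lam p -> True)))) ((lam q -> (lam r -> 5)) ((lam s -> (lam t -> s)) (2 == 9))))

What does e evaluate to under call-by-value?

Answer: true

Derivation:
step 0: ((let x = ((\y.y) (\z.true)) in (if (true || false) then (let u = 9 in (\v.true)) else (if true then (\w.true) else (\p.true)))) ((\q.(\r.5)) ((\s.(\t.s)) (2 == 9))))
step 1: [beta@0.0] ((let x = (\z.true) in (if (true || false) then (let u = 9 in (\v.true)) else (if true then (\w.true) else (\p.true)))) ((\q.(\r.5)) ((\s.(\t.s)) (2 == 9))))
step 2: [let@0] ((if (true || false) then (let u = 9 in (\v.true)) else (if true then (\w.true) else (\p.true))) ((\q.(\r.5)) ((\s.(\t.s)) (2 == 9))))
step 3: [delta@0.0] ((if true then (let u = 9 in (\v.true)) else (if true then (\w.true) else (\p.true))) ((\q.(\r.5)) ((\s.(\t.s)) (2 == 9))))
step 4: [if@0] ((let u = 9 in (\v.true)) ((\q.(\r.5)) ((\s.(\t.s)) (2 == 9))))
step 5: [let@0] ((\v.true) ((\q.(\r.5)) ((\s.(\t.s)) (2 == 9))))
step 6: [delta@1.1.1] ((\v.true) ((\q.(\r.5)) ((\s.(\t.s)) false)))
step 7: [beta@1.1] ((\v.true) ((\q.(\r.5)) (\t.false)))
step 8: [beta@1] ((\v.true) (\r.5))
step 9: [beta@root] true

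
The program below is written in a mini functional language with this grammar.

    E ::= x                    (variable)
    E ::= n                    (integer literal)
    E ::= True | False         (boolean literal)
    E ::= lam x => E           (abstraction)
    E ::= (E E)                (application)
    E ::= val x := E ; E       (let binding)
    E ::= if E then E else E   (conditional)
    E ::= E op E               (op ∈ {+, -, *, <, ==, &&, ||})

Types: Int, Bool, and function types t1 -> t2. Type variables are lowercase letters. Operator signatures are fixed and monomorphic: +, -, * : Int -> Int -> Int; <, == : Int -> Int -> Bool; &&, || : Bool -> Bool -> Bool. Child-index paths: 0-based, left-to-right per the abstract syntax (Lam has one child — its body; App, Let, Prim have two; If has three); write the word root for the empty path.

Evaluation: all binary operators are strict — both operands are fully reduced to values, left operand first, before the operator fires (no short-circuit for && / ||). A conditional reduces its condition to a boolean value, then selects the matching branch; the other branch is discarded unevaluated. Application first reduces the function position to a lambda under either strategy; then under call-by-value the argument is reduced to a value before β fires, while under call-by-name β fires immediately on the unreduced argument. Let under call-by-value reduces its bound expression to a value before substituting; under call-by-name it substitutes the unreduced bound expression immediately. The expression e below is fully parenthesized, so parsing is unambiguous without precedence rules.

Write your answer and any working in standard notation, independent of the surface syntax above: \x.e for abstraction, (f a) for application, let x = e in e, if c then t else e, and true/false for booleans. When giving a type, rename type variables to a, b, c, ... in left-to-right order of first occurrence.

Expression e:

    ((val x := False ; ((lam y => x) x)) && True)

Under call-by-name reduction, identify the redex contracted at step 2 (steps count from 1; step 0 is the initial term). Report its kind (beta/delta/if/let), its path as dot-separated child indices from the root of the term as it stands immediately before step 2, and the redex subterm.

Answer: beta at 0 : ((\y.false) false)

Working:
step 0: ((let x = false in ((\y.x) x)) && true)
step 1: [let@0] (((\y.false) false) && true)
step 2: [beta@0] (false && true)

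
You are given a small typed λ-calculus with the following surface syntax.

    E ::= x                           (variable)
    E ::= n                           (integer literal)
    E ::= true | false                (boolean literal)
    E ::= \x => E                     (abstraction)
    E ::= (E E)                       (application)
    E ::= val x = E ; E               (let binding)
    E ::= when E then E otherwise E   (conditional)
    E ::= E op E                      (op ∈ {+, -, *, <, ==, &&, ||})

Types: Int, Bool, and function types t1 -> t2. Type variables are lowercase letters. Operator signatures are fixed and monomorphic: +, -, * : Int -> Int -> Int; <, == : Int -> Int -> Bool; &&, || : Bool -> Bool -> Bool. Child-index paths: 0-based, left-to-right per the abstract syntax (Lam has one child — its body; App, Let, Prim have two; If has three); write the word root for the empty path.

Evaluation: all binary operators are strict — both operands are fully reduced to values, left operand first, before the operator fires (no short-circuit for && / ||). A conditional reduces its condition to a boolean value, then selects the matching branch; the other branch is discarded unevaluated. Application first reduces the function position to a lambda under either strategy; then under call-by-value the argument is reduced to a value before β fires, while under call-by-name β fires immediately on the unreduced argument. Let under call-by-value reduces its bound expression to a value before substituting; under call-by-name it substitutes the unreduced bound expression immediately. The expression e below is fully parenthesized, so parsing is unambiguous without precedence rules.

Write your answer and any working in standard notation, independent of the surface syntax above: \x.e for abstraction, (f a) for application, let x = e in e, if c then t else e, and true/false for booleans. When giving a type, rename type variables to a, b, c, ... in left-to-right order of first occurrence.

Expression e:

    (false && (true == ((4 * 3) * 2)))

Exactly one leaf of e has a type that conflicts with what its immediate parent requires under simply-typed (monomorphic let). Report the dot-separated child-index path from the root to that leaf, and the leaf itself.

Derivation:
  unify Bool ~ Bool
  unify Bool ~ Int
  FAIL: mismatch Bool ~ Int

Answer: 1.0 : true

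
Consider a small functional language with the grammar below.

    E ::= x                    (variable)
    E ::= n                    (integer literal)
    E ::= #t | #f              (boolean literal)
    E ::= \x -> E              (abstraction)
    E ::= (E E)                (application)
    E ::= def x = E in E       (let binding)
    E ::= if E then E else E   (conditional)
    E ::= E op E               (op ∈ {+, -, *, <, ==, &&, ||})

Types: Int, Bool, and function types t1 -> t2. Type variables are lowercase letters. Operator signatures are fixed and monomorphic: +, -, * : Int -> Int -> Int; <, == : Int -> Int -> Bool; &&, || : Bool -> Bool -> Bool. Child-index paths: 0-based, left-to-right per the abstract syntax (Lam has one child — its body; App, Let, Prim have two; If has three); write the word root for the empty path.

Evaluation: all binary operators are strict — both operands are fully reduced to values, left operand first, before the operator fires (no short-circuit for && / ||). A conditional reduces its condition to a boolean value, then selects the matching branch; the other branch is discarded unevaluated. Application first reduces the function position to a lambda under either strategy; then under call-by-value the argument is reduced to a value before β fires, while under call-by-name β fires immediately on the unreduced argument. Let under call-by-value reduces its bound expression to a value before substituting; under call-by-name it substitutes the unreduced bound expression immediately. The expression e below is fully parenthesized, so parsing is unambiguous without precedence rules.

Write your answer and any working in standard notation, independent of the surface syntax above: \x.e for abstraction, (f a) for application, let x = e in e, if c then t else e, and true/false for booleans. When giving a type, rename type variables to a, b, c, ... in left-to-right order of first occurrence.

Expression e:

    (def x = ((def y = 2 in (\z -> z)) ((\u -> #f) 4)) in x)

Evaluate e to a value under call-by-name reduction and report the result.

Answer: false

Trace:
step 0: (let x = ((let y = 2 in (\z.z)) ((\u.false) 4)) in x)
step 1: [let@root] ((let y = 2 in (\z.z)) ((\u.false) 4))
step 2: [let@0] ((\z.z) ((\u.false) 4))
step 3: [beta@root] ((\u.false) 4)
step 4: [beta@root] false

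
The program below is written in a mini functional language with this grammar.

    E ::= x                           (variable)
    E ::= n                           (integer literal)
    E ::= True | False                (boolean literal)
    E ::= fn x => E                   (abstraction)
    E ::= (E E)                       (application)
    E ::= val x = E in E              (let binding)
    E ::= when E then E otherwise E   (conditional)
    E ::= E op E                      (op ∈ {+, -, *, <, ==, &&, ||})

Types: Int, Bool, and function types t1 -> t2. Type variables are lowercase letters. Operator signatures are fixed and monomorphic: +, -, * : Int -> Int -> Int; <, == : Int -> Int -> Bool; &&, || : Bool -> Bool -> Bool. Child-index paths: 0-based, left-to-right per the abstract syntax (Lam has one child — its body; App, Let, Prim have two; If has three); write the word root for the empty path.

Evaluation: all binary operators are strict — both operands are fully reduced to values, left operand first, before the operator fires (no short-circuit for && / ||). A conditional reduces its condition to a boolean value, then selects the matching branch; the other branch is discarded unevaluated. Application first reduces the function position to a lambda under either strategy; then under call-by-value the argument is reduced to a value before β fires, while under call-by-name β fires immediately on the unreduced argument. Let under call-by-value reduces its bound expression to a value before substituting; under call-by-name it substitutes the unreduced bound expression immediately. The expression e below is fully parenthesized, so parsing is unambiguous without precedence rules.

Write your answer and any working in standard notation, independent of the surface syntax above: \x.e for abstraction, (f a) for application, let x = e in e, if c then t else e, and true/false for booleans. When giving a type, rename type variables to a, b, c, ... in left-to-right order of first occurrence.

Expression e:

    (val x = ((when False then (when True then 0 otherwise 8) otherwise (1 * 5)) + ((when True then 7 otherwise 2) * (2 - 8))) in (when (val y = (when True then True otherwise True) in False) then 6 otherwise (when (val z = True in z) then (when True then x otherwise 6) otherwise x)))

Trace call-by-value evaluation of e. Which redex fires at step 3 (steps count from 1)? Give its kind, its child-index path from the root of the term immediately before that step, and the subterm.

Working:
step 0: (let x = ((if false then (if true then 0 else 8) else (1 * 5)) + ((if true then 7 else 2) * (2 - 8))) in (if (let y = (if true then true else true) in false) then 6 else (if (let z = true in z) then (if true then x else 6) else x)))
step 1: [if@0.0] (let x = ((1 * 5) + ((if true then 7 else 2) * (2 - 8))) in (if (let y = (if true then true else true) in false) then 6 else (if (let z = true in z) then (if true then x else 6) else x)))
step 2: [delta@0.0] (let x = (5 + ((if true then 7 else 2) * (2 - 8))) in (if (let y = (if true then true else true) in false) then 6 else (if (let z = true in z) then (if true then x else 6) else x)))
step 3: [if@0.1.0] (let x = (5 + (7 * (2 - 8))) in (if (let y = (if true then true else true) in false) then 6 else (if (let z = true in z) then (if true then x else 6) else x)))

Answer: if at 0.1.0 : (if true then 7 else 2)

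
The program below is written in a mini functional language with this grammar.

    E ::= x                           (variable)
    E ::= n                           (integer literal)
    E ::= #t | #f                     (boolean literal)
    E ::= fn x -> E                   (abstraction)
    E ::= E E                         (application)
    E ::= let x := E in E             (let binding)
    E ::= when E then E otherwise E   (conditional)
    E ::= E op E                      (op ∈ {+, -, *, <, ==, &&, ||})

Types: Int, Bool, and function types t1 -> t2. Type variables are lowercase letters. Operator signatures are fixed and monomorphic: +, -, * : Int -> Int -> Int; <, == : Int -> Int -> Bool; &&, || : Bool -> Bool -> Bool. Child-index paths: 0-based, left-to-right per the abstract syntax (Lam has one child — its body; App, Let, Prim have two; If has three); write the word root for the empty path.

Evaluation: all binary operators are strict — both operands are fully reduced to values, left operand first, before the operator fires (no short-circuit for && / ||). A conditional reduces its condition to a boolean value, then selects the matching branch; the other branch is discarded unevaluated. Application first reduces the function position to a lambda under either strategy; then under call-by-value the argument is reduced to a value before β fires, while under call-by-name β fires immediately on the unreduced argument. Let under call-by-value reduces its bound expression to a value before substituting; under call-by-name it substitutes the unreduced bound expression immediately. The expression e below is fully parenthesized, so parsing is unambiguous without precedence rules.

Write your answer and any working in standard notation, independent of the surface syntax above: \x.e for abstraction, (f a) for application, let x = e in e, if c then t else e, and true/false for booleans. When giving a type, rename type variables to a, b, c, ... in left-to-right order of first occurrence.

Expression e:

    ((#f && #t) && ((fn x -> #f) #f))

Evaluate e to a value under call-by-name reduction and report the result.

Working:
step 0: ((false && true) && ((\x.false) false))
step 1: [delta@0] (false && ((\x.false) false))
step 2: [beta@1] (false && false)
step 3: [delta@root] false

Answer: false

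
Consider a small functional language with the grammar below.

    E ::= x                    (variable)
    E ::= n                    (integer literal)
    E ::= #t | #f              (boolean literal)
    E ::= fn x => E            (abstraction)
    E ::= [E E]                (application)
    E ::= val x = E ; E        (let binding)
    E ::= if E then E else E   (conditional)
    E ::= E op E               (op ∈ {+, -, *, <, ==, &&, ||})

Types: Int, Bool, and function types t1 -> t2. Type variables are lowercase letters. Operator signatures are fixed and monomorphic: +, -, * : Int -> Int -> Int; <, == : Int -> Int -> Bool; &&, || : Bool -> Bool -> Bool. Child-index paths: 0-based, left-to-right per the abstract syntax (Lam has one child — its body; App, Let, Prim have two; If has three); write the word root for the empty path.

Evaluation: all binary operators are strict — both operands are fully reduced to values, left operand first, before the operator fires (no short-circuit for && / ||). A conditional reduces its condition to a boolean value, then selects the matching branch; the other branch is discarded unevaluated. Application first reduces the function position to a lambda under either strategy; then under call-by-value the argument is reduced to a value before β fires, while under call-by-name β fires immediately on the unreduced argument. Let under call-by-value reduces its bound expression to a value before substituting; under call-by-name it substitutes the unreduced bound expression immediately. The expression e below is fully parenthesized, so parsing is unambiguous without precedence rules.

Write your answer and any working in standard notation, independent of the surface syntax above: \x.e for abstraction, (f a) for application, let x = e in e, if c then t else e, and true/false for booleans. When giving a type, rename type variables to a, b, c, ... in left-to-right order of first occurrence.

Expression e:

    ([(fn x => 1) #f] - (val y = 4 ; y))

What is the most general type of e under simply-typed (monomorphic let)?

Answer: Int

Trace:
\x._ : a -> Int
  unify a -> Int ~ Bool -> b
  unify a ~ Bool
  unify Int ~ b
_ _ : Int
  unify Int ~ Int
let y : Int
y : Int
  unify Int ~ Int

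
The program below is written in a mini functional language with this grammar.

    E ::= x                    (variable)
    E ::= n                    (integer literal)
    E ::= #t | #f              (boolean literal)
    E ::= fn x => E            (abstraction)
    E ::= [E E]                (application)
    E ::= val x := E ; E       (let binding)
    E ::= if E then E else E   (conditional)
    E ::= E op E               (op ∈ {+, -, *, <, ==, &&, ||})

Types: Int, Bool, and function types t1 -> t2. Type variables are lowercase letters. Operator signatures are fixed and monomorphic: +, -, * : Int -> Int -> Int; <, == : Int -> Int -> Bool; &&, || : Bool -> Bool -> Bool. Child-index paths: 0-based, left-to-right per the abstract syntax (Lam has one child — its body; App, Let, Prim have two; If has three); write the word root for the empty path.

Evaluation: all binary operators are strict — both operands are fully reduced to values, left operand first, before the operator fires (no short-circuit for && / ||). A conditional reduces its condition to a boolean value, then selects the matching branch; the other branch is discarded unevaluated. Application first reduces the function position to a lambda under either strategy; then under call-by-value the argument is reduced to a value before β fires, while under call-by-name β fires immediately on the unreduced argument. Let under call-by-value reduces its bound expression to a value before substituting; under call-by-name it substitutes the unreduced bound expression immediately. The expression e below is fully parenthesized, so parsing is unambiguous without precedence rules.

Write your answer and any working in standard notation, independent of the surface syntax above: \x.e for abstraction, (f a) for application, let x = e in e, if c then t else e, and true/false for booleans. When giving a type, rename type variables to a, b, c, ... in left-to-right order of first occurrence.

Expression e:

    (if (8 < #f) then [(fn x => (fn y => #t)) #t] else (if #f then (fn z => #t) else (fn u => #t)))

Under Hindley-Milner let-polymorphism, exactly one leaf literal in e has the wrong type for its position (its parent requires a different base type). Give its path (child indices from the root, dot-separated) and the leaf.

Working:
  unify Int ~ Int
  unify Bool ~ Int
  FAIL: mismatch Bool ~ Int

Answer: 0.1 : false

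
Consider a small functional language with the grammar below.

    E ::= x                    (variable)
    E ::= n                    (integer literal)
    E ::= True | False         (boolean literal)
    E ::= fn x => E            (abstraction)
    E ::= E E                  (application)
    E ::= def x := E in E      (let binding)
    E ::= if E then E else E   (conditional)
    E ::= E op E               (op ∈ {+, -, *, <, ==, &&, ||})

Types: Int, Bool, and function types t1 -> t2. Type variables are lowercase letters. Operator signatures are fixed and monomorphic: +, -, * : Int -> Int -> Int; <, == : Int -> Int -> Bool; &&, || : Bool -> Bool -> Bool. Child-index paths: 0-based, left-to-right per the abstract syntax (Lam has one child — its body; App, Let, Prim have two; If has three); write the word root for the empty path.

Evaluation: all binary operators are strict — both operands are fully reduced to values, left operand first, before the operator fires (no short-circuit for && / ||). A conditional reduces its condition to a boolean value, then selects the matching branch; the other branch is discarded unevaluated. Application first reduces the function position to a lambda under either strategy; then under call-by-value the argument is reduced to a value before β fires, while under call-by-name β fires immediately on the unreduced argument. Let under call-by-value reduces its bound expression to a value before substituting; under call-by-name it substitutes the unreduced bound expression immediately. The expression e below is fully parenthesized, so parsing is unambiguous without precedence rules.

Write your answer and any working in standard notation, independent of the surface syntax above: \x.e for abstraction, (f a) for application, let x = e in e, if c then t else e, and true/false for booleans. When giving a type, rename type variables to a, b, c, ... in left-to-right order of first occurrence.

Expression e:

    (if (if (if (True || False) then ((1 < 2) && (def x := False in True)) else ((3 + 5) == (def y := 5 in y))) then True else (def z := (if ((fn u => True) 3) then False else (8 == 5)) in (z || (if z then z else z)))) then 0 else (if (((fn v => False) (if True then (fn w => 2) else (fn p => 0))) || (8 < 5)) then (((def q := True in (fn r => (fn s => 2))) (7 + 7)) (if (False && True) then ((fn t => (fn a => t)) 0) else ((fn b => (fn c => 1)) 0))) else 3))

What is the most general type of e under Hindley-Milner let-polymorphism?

Working:
  unify Bool ~ Bool
  unify Bool ~ Bool
  unify Bool ~ Bool
  unify Int ~ Int
  unify Int ~ Int
  unify Bool ~ Bool
let x : Bool
  unify Bool ~ Bool
  unify Int ~ Int
  unify Int ~ Int
  unify Int ~ Int
let y : Int
y : Int
  unify Int ~ Int
  unify Bool ~ Bool
  unify Bool ~ Bool
\u._ : a -> Bool
  unify a -> Bool ~ Int -> b
  unify a ~ Int
  unify Bool ~ b
_ _ : Bool
  unify Bool ~ Bool
  unify Int ~ Int
  unify Int ~ Int
  unify Bool ~ Bool
let z : Bool
z : Bool
  unify Bool ~ Bool
z : Bool
  unify Bool ~ Bool
z : Bool
z : Bool
  unify Bool ~ Bool
  unify Bool ~ Bool
  unify Bool ~ Bool
  unify Bool ~ Bool
\v._ : c -> Bool
  unify Bool ~ Bool
\w._ : d -> Int
\p._ : e -> Int
  unify d -> Int ~ e -> Int
  unify d ~ e
  unify Int ~ Int
  unify c -> Bool ~ (e -> Int) -> f
  unify c ~ e -> Int
  unify Bool ~ f
_ _ : Bool
  unify Bool ~ Bool
  unify Int ~ Int
  unify Int ~ Int
  unify Bool ~ Bool
  unify Bool ~ Bool
let q : Bool
\s._ : h -> Int
\r._ : g -> h -> Int
  unify Int ~ Int
  unify Int ~ Int
  unify g -> h -> Int ~ Int -> i
  unify g ~ Int
  unify h -> Int ~ i
_ _ : h -> Int
  unify Bool ~ Bool
  unify Bool ~ Bool
  unify Bool ~ Bool
t : j
\a._ : k -> j
\t._ : j -> k -> j
  unify j -> k -> j ~ Int -> l
  unify j ~ Int
  unify k -> Int ~ l
_ _ : k -> Int
\c._ : n -> Int
\b._ : m -> n -> Int
  unify m -> n -> Int ~ Int -> o
  unify m ~ Int
  unify n -> Int ~ o
_ _ : n -> Int
  unify k -> Int ~ n -> Int
  unify k ~ n
  unify Int ~ Int
  unify h -> Int ~ (n -> Int) -> p
  unify h ~ n -> Int
  unify Int ~ p
_ _ : Int
  unify Int ~ Int
  unify Int ~ Int

Answer: Int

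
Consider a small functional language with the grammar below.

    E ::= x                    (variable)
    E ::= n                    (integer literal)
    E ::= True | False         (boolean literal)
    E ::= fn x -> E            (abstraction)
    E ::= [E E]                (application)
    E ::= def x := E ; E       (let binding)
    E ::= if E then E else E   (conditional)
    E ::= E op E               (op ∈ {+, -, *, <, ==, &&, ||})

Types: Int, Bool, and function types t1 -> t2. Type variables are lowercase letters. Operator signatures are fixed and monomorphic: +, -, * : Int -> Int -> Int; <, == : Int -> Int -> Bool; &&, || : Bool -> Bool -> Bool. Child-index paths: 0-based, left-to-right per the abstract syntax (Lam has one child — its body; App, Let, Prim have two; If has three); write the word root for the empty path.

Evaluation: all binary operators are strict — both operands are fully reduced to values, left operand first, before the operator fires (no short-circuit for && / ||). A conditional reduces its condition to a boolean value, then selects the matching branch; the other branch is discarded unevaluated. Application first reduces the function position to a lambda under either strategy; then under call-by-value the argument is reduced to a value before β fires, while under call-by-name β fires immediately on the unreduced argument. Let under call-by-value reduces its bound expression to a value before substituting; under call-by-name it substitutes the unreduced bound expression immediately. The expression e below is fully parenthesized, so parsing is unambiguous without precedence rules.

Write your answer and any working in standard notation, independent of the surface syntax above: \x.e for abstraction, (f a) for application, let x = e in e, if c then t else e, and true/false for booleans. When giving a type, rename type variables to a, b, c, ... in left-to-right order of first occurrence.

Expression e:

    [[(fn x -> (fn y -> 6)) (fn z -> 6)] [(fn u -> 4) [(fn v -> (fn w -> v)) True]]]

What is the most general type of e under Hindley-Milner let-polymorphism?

Working:
\y._ : b -> Int
\x._ : a -> b -> Int
\z._ : c -> Int
  unify a -> b -> Int ~ (c -> Int) -> d
  unify a ~ c -> Int
  unify b -> Int ~ d
_ _ : b -> Int
\u._ : e -> Int
v : f
\w._ : g -> f
\v._ : f -> g -> f
  unify f -> g -> f ~ Bool -> h
  unify f ~ Bool
  unify g -> Bool ~ h
_ _ : g -> Bool
  unify e -> Int ~ (g -> Bool) -> i
  unify e ~ g -> Bool
  unify Int ~ i
_ _ : Int
  unify b -> Int ~ Int -> j
  unify b ~ Int
  unify Int ~ j
_ _ : Int

Answer: Int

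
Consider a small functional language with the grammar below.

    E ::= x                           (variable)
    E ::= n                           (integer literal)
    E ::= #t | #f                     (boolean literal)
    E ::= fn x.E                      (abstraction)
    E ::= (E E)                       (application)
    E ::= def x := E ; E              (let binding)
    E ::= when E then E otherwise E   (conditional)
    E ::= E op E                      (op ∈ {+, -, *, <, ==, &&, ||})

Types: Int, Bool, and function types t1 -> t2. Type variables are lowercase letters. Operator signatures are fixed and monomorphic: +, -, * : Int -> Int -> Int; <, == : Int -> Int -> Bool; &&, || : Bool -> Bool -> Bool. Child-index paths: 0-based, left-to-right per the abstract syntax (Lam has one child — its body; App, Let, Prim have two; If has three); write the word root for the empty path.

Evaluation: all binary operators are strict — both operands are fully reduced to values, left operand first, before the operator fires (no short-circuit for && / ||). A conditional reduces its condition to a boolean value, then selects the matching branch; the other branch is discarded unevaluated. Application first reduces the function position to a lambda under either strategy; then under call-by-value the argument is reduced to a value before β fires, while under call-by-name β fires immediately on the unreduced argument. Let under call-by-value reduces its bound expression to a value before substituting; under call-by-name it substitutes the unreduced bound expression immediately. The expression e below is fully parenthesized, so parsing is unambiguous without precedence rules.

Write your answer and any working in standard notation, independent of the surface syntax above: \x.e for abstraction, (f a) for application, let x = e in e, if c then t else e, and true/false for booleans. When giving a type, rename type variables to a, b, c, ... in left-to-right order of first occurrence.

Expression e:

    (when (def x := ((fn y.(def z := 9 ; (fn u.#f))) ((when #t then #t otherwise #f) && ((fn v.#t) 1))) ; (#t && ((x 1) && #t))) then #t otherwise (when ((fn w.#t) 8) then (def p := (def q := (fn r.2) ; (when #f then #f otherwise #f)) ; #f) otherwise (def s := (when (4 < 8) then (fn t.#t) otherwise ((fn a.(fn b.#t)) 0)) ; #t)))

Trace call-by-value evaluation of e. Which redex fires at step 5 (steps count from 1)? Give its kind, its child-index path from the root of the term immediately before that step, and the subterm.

Answer: let at 0.0 : (let z = 9 in (\u.false))

Trace:
step 0: (if (let x = ((\y.(let z = 9 in (\u.false))) ((if true then true else false) && ((\v.true) 1))) in (true && ((x 1) && true))) then true else (if ((\w.true) 8) then (let p = (let q = (\r.2) in (if false then false else false)) in false) else (let s = (if (4 < 8) then (\t.true) else ((\a.(\b.true)) 0)) in true)))
step 1: [if@0.0.1.0] (if (let x = ((\y.(let z = 9 in (\u.false))) (true && ((\v.true) 1))) in (true && ((x 1) && true))) then true else (if ((\w.true) 8) then (let p = (let q = (\r.2) in (if false then false else false)) in false) else (let s = (if (4 < 8) then (\t.true) else ((\a.(\b.true)) 0)) in true)))
step 2: [beta@0.0.1.1] (if (let x = ((\y.(let z = 9 in (\u.false))) (true && true)) in (true && ((x 1) && true))) then true else (if ((\w.true) 8) then (let p = (let q = (\r.2) in (if false then false else false)) in false) else (let s = (if (4 < 8) then (\t.true) else ((\a.(\b.true)) 0)) in true)))
step 3: [delta@0.0.1] (if (let x = ((\y.(let z = 9 in (\u.false))) true) in (true && ((x 1) && true))) then true else (if ((\w.true) 8) then (let p = (let q = (\r.2) in (if false then false else false)) in false) else (let s = (if (4 < 8) then (\t.true) else ((\a.(\b.true)) 0)) in true)))
step 4: [beta@0.0] (if (let x = (let z = 9 in (\u.false)) in (true && ((x 1) && true))) then true else (if ((\w.true) 8) then (let p = (let q = (\r.2) in (if false then false else false)) in false) else (let s = (if (4 < 8) then (\t.true) else ((\a.(\b.true)) 0)) in true)))
step 5: [let@0.0] (if (let x = (\u.false) in (true && ((x 1) && true))) then true else (if ((\w.true) 8) then (let p = (let q = (\r.2) in (if false then false else false)) in false) else (let s = (if (4 < 8) then (\t.true) else ((\a.(\b.true)) 0)) in true)))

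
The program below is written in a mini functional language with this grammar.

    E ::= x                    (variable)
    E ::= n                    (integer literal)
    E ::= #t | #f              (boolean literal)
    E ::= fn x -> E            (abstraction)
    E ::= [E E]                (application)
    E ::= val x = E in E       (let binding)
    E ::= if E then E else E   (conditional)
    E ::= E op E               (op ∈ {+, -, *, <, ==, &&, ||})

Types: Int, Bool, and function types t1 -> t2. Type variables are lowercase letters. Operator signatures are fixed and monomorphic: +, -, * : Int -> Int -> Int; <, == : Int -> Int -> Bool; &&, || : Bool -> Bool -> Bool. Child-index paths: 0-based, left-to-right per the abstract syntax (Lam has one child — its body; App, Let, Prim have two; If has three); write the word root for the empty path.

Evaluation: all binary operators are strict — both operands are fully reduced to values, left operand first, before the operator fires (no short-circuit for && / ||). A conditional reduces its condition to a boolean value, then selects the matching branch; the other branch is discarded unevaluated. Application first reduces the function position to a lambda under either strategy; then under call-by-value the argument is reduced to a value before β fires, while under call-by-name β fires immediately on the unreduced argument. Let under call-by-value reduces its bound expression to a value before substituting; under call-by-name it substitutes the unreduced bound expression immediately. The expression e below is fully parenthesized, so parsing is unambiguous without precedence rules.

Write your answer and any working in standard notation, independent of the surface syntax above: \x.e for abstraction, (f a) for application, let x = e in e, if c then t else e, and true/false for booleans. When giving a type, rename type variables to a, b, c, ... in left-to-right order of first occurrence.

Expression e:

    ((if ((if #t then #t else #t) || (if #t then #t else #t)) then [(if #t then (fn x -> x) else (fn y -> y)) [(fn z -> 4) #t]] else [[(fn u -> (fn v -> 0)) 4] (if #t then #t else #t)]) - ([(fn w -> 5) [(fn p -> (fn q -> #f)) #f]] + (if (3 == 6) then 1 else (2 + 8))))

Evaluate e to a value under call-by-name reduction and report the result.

Working:
step 0: ((if ((if true then true else true) || (if true then true else true)) then ((if true then (\x.x) else (\y.y)) ((\z.4) true)) else (((\u.(\v.0)) 4) (if true then true else true))) - (((\w.5) ((\p.(\q.false)) false)) + (if (3 == 6) then 1 else (2 + 8))))
step 1: [if@0.0.0] ((if (true || (if true then true else true)) then ((if true then (\x.x) else (\y.y)) ((\z.4) true)) else (((\u.(\v.0)) 4) (if true then true else true))) - (((\w.5) ((\p.(\q.false)) false)) + (if (3 == 6) then 1 else (2 + 8))))
step 2: [if@0.0.1] ((if (true || true) then ((if true then (\x.x) else (\y.y)) ((\z.4) true)) else (((\u.(\v.0)) 4) (if true then true else true))) - (((\w.5) ((\p.(\q.false)) false)) + (if (3 == 6) then 1 else (2 + 8))))
step 3: [delta@0.0] ((if true then ((if true then (\x.x) else (\y.y)) ((\z.4) true)) else (((\u.(\v.0)) 4) (if true then true else true))) - (((\w.5) ((\p.(\q.false)) false)) + (if (3 == 6) then 1 else (2 + 8))))
step 4: [if@0] (((if true then (\x.x) else (\y.y)) ((\z.4) true)) - (((\w.5) ((\p.(\q.false)) false)) + (if (3 == 6) then 1 else (2 + 8))))
step 5: [if@0.0] (((\x.x) ((\z.4) true)) - (((\w.5) ((\p.(\q.false)) false)) + (if (3 == 6) then 1 else (2 + 8))))
step 6: [beta@0] (((\z.4) true) - (((\w.5) ((\p.(\q.false)) false)) + (if (3 == 6) then 1 else (2 + 8))))
step 7: [beta@0] (4 - (((\w.5) ((\p.(\q.false)) false)) + (if (3 == 6) then 1 else (2 + 8))))
step 8: [beta@1.0] (4 - (5 + (if (3 == 6) then 1 else (2 + 8))))
step 9: [delta@1.1.0] (4 - (5 + (if false then 1 else (2 + 8))))
step 10: [if@1.1] (4 - (5 + (2 + 8)))
step 11: [delta@1.1] (4 - (5 + 10))
step 12: [delta@1] (4 - 15)
step 13: [delta@root] -11

Answer: -11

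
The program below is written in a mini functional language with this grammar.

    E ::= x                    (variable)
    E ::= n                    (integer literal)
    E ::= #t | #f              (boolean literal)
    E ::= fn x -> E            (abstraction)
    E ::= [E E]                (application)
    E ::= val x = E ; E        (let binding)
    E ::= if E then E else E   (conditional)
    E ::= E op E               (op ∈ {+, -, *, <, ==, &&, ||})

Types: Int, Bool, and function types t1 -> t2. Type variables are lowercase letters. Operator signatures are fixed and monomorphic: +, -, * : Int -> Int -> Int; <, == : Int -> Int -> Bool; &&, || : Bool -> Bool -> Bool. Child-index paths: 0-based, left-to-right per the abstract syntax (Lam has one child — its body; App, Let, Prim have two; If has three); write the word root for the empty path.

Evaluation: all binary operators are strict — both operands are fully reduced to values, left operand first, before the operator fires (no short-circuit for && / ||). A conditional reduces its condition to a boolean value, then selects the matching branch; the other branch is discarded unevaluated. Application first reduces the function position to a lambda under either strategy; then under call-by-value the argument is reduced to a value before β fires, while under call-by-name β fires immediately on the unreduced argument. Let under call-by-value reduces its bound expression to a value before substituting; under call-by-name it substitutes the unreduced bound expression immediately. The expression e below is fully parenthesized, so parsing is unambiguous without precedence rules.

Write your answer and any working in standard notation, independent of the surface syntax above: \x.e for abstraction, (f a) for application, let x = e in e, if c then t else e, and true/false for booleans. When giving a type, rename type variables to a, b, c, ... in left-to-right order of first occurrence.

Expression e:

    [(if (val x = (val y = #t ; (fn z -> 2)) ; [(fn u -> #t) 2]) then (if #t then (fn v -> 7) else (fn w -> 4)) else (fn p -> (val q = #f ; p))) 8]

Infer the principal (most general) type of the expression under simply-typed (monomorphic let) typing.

Answer: Int

Working:
let y : Bool
\z._ : a -> Int
let x : a -> Int
\u._ : b -> Bool
  unify b -> Bool ~ Int -> c
  unify b ~ Int
  unify Bool ~ c
_ _ : Bool
  unify Bool ~ Bool
  unify Bool ~ Bool
\v._ : d -> Int
\w._ : e -> Int
  unify d -> Int ~ e -> Int
  unify d ~ e
  unify Int ~ Int
let q : Bool
p : f
\p._ : f -> f
  unify e -> Int ~ f -> f
  unify e ~ f
  unify Int ~ f
  unify Int -> Int ~ Int -> g
  unify Int ~ Int
  unify Int ~ g
_ _ : Int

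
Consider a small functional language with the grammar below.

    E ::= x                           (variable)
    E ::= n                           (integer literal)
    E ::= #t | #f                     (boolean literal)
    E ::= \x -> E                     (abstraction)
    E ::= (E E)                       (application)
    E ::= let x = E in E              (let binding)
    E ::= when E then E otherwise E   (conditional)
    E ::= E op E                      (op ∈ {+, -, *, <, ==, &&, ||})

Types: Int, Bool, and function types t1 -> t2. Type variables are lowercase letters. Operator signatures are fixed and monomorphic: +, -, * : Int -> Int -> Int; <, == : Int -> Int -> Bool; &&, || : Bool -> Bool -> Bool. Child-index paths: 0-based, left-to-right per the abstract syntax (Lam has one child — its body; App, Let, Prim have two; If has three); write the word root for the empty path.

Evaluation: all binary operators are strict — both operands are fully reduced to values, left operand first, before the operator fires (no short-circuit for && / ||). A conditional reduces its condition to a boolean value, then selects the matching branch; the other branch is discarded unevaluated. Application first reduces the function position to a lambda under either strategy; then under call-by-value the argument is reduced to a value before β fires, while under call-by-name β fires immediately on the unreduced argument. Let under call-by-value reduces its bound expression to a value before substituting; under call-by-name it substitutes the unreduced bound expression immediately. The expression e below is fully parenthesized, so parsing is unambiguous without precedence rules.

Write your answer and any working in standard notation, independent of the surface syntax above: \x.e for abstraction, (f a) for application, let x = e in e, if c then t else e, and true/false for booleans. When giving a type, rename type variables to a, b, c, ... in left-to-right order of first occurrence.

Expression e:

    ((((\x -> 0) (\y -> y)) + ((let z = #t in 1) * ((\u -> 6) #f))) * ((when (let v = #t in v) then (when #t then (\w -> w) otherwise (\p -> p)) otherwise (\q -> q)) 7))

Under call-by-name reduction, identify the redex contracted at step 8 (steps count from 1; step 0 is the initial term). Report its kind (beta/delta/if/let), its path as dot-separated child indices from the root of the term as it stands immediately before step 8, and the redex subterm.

Working:
step 0: ((((\x.0) (\y.y)) + ((let z = true in 1) * ((\u.6) false))) * ((if (let v = true in v) then (if true then (\w.w) else (\p.p)) else (\q.q)) 7))
step 1: [beta@0.0] ((0 + ((let z = true in 1) * ((\u.6) false))) * ((if (let v = true in v) then (if true then (\w.w) else (\p.p)) else (\q.q)) 7))
step 2: [let@0.1.0] ((0 + (1 * ((\u.6) false))) * ((if (let v = true in v) then (if true then (\w.w) else (\p.p)) else (\q.q)) 7))
step 3: [beta@0.1.1] ((0 + (1 * 6)) * ((if (let v = true in v) then (if true then (\w.w) else (\p.p)) else (\q.q)) 7))
step 4: [delta@0.1] ((0 + 6) * ((if (let v = true in v) then (if true then (\w.w) else (\p.p)) else (\q.q)) 7))
step 5: [delta@0] (6 * ((if (let v = true in v) then (if true then (\w.w) else (\p.p)) else (\q.q)) 7))
step 6: [let@1.0.0] (6 * ((if true then (if true then (\w.w) else (\p.p)) else (\q.q)) 7))
step 7: [if@1.0] (6 * ((if true then (\w.w) else (\p.p)) 7))
step 8: [if@1.0] (6 * ((\w.w) 7))

Answer: if at 1.0 : (if true then (\w.w) else (\p.p))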